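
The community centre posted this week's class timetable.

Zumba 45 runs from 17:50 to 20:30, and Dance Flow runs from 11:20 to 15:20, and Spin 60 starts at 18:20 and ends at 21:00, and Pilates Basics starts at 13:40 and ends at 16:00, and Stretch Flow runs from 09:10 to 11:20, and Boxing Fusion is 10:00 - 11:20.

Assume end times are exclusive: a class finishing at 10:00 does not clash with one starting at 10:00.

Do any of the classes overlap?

Sorted by start: Stretch Flow, Boxing Fusion, Dance Flow, Pilates Basics, Zumba 45, Spin 60.
Boxing Fusion starts before Stretch Flow ends → Stretch Flow and Boxing Fusion overlap.
That's a conflict, so the schedule is not conflict-free.

Yes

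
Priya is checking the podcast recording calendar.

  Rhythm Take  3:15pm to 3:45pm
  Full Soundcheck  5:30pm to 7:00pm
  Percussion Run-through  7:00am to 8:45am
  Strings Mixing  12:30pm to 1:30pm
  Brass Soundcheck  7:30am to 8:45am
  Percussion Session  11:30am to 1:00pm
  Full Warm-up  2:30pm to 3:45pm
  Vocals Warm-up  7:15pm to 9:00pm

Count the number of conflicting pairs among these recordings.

Check each pair: they overlap iff neither finishes before the other starts.
Sorted by start: Percussion Run-through, Brass Soundcheck, Percussion Session, Strings Mixing, Full Warm-up, Rhythm Take, Full Soundcheck, Vocals Warm-up.
Brass Soundcheck starts before Percussion Run-through ends → Percussion Run-through and Brass Soundcheck overlap.
Percussion Session starts after Percussion Run-through ends; Percussion Run-through is clear from here.
Percussion Session starts after Brass Soundcheck ends; Brass Soundcheck is clear from here.
Strings Mixing starts before Percussion Session ends → Percussion Session and Strings Mixing overlap.
Full Warm-up starts after Percussion Session ends; Percussion Session is clear from here.
Full Warm-up starts after Strings Mixing ends; Strings Mixing is clear from here.
Rhythm Take starts before Full Warm-up ends → Full Warm-up and Rhythm Take overlap.
Full Soundcheck starts after Full Warm-up ends; Full Warm-up is clear from here.
Full Soundcheck starts after Rhythm Take ends; Rhythm Take is clear from here.
Vocals Warm-up starts after Full Soundcheck ends.
Overlapping pairs: Brass Soundcheck & Percussion Run-through, Full Warm-up & Rhythm Take, Percussion Session & Strings Mixing — 3 in total.

3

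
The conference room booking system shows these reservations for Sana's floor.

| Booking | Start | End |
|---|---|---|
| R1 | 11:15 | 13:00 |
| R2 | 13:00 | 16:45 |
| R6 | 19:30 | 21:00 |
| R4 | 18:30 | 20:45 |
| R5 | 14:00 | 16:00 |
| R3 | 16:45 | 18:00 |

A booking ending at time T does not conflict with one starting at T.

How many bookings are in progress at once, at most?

2

Walk through starts and ends in time order (an end at T is processed before a start at T):
11:15 start R1 → 1
13:00 end R1 → 0
13:00 start R2 → 1
14:00 start R5 → 2
16:00 end R5 → 1
16:45 end R2 → 0
16:45 start R3 → 1
18:00 end R3 → 0
18:30 start R4 → 1
19:30 start R6 → 2
20:45 end R4 → 1
21:00 end R6 → 0
Peak is 2, at 14:00 (R2, R5).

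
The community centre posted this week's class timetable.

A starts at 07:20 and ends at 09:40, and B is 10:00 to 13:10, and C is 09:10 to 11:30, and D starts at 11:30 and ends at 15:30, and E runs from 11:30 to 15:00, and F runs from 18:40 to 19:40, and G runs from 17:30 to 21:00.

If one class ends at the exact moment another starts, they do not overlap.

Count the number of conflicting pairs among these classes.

6

Two intervals overlap when each starts before the other ends.
Sorted by start: A, C, B, D, E, G, F.
C starts before A ends → A and C overlap.
B starts after A ends; A is clear from here.
B starts before C ends → C and B overlap.
D starts exactly when C ends (back-to-back, no overlap); C is clear from here.
D starts before B ends → B and D overlap.
E starts before B ends → B and E overlap.
G starts after B ends; B is clear from here.
E starts before D ends → D and E overlap.
G starts after D ends; D is clear from here.
G starts after E ends; E is clear from here.
F starts before G ends → G and F overlap.
Overlapping pairs: A & C, B & C, B & D, B & E, D & E, F & G — 6 in total.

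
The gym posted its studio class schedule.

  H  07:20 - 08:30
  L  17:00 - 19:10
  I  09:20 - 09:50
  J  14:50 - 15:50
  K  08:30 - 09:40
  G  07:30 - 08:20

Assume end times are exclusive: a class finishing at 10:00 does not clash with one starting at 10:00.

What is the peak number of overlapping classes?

Sweep the timeline, counting +1 at each start and −1 at each end (ends before starts at a tie):
07:20 start H → 1
07:30 start G → 2
08:20 end G → 1
08:30 end H → 0
08:30 start K → 1
09:20 start I → 2
09:40 end K → 1
09:50 end I → 0
14:50 start J → 1
15:50 end J → 0
17:00 start L → 1
19:10 end L → 0
Peak is 2, at 07:30 (G, H).

2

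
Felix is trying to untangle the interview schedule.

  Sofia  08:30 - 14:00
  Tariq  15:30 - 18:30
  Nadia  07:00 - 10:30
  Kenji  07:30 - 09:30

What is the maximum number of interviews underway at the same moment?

Sort all start/end points and keep a running count:
07:00 start Nadia → 1
07:30 start Kenji → 2
08:30 start Sofia → 3
09:30 end Kenji → 2
10:30 end Nadia → 1
14:00 end Sofia → 0
15:30 start Tariq → 1
18:30 end Tariq → 0
Peak is 3, at 08:30 (Kenji, Nadia, Sofia).

3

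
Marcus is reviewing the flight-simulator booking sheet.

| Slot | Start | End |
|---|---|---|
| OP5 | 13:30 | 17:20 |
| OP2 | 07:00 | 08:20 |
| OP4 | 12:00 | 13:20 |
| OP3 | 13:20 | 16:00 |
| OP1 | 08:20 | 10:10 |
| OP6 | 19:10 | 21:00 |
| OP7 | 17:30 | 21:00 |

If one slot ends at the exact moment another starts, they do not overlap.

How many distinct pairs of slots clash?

Sorted by start: OP2, OP1, OP4, OP3, OP5, OP7, OP6.
OP1 starts exactly when OP2 ends (back-to-back, no overlap) — done with OP2.
OP4 starts after OP1 ends — done with OP1.
OP3 starts exactly when OP4 ends (back-to-back, no overlap) — done with OP4.
OP5 starts before OP3 ends → OP3 and OP5 overlap.
OP7 starts after OP3 ends — done with OP3.
OP7 starts after OP5 ends — done with OP5.
OP6 starts before OP7 ends → OP7 and OP6 overlap.
Overlapping pairs: OP3 & OP5, OP6 & OP7 — 2 in total.

2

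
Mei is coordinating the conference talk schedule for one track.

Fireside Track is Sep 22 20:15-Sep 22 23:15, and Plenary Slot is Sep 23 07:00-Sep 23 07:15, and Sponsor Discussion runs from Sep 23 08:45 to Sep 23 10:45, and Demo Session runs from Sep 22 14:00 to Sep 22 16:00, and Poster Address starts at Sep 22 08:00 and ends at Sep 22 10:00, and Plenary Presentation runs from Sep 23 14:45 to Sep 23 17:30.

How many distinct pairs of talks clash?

Two intervals overlap when each starts before the other ends.
Sorted by start: Poster Address, Demo Session, Fireside Track, Plenary Slot, Sponsor Discussion, Plenary Presentation.
Demo Session starts after Poster Address ends, so nothing later overlaps Poster Address either.
Fireside Track starts after Demo Session ends, so nothing later overlaps Demo Session either.
Plenary Slot starts after Fireside Track ends, so nothing later overlaps Fireside Track either.
Sponsor Discussion starts after Plenary Slot ends, so nothing later overlaps Plenary Slot either.
Plenary Presentation starts after Sponsor Discussion ends.
No pair overlaps.

0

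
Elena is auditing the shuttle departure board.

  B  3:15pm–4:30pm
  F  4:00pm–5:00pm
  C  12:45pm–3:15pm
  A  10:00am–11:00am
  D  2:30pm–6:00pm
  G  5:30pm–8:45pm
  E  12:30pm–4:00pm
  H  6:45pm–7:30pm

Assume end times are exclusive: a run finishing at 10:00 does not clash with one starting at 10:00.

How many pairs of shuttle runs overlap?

9

Sorted by start: A, E, C, D, B, F, G, H.
E starts after A ends, so nothing later overlaps A either.
C starts before E ends → E and C overlap.
D starts before E ends → E and D overlap.
B starts before E ends → E and B overlap.
F starts exactly when E ends (back-to-back, no overlap), so nothing later overlaps E either.
D starts before C ends → C and D overlap.
B starts exactly when C ends (back-to-back, no overlap), so nothing later overlaps C either.
B starts before D ends → D and B overlap.
F starts before D ends → D and F overlap.
G starts before D ends → D and G overlap.
H starts after D ends.
F starts before B ends → B and F overlap.
G starts after B ends, so nothing later overlaps B either.
G starts after F ends, so nothing later overlaps F either.
H starts before G ends → G and H overlap.
Overlapping pairs: B & D, B & E, B & F, C & D, C & E, D & E, D & F, D & G, G & H — 9 in total.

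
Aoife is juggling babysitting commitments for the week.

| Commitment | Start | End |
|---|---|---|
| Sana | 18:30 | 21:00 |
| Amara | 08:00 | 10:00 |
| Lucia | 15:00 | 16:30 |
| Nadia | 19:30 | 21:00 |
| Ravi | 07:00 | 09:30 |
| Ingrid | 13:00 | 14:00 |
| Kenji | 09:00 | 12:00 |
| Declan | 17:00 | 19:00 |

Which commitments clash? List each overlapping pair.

Amara & Kenji, Amara & Ravi, Declan & Sana, Kenji & Ravi, Nadia & Sana

Sorted by start: Ravi, Amara, Kenji, Ingrid, Lucia, Declan, Sana, Nadia.
Amara starts before Ravi ends → Ravi and Amara overlap.
Kenji starts before Ravi ends → Ravi and Kenji overlap.
Ingrid starts after Ravi ends; Ravi is clear from here.
Kenji starts before Amara ends → Amara and Kenji overlap.
Ingrid starts after Amara ends; Amara is clear from here.
Ingrid starts after Kenji ends; Kenji is clear from here.
Lucia starts after Ingrid ends; Ingrid is clear from here.
Declan starts after Lucia ends; Lucia is clear from here.
Sana starts before Declan ends → Declan and Sana overlap.
Nadia starts after Declan ends.
Nadia starts before Sana ends → Sana and Nadia overlap.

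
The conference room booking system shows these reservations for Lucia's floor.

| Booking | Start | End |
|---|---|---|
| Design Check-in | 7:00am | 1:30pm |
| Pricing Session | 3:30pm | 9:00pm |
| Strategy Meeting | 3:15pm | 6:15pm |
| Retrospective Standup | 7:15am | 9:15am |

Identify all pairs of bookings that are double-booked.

Design Check-in & Retrospective Standup, Pricing Session & Strategy Meeting

Sorted by start: Design Check-in, Retrospective Standup, Strategy Meeting, Pricing Session.
Retrospective Standup starts before Design Check-in ends → Design Check-in and Retrospective Standup overlap.
Strategy Meeting starts after Design Check-in ends, so Design Check-in has no further overlaps.
Strategy Meeting starts after Retrospective Standup ends, so Retrospective Standup has no further overlaps.
Pricing Session starts before Strategy Meeting ends → Strategy Meeting and Pricing Session overlap.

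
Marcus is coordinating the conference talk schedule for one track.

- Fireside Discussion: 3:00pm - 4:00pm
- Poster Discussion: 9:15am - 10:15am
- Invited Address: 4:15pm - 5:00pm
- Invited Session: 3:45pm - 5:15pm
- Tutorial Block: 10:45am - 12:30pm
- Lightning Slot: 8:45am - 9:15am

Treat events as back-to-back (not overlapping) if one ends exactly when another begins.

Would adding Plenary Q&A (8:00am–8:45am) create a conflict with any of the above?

Lightning Slot: starts 8:45am at or after Plenary Q&A ends 8:45am → clear.
Poster Discussion: starts 9:15am at or after Plenary Q&A ends 8:45am → clear.
Tutorial Block: starts 10:45am at or after Plenary Q&A ends 8:45am → clear.
Fireside Discussion: starts 3:00pm at or after Plenary Q&A ends 8:45am → clear.
Invited Session: starts 3:45pm at or after Plenary Q&A ends 8:45am → clear.
Invited Address: starts 4:15pm at or after Plenary Q&A ends 8:45am → clear.

No — it doesn't clash with anything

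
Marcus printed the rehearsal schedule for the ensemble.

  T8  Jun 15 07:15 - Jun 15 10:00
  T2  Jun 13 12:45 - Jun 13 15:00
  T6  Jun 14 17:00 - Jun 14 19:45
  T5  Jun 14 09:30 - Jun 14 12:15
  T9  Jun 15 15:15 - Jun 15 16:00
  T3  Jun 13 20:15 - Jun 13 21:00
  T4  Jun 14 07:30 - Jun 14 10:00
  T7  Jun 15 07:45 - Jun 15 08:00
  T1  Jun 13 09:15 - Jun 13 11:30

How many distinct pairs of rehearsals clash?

Sorted by start: T1, T2, T3, T4, T5, T6, T8, T7, T9.
T2 starts after T1 ends, so T1 has no further overlaps.
T3 starts after T2 ends, so T2 has no further overlaps.
T4 starts after T3 ends, so T3 has no further overlaps.
T5 starts before T4 ends → T4 and T5 overlap.
T6 starts after T4 ends, so T4 has no further overlaps.
T6 starts after T5 ends, so T5 has no further overlaps.
T8 starts after T6 ends, so T6 has no further overlaps.
T7 starts before T8 ends → T8 and T7 overlap.
T9 starts after T8 ends.
T9 starts after T7 ends.
Overlapping pairs: T4 & T5, T7 & T8 — 2 in total.

2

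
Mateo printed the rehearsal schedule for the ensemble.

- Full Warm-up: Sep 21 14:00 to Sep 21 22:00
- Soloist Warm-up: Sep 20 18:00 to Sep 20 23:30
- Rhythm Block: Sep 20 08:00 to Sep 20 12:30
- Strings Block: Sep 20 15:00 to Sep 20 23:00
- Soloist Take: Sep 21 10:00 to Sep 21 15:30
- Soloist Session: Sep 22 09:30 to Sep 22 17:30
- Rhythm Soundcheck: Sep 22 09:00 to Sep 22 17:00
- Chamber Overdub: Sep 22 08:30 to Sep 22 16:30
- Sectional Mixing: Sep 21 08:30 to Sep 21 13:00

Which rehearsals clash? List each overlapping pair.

Sorted by start: Rhythm Block, Strings Block, Soloist Warm-up, Sectional Mixing, Soloist Take, Full Warm-up, Chamber Overdub, Rhythm Soundcheck, Soloist Session.
Strings Block starts after Rhythm Block ends, so Rhythm Block has no further overlaps.
Soloist Warm-up starts before Strings Block ends → Strings Block and Soloist Warm-up overlap.
Sectional Mixing starts after Strings Block ends, so Strings Block has no further overlaps.
Sectional Mixing starts after Soloist Warm-up ends, so Soloist Warm-up has no further overlaps.
Soloist Take starts before Sectional Mixing ends → Sectional Mixing and Soloist Take overlap.
Full Warm-up starts after Sectional Mixing ends, so Sectional Mixing has no further overlaps.
Full Warm-up starts before Soloist Take ends → Soloist Take and Full Warm-up overlap.
Chamber Overdub starts after Soloist Take ends, so Soloist Take has no further overlaps.
Chamber Overdub starts after Full Warm-up ends, so Full Warm-up has no further overlaps.
Rhythm Soundcheck starts before Chamber Overdub ends → Chamber Overdub and Rhythm Soundcheck overlap.
Soloist Session starts before Chamber Overdub ends → Chamber Overdub and Soloist Session overlap.
Soloist Session starts before Rhythm Soundcheck ends → Rhythm Soundcheck and Soloist Session overlap.

Chamber Overdub & Rhythm Soundcheck, Chamber Overdub & Soloist Session, Full Warm-up & Soloist Take, Rhythm Soundcheck & Soloist Session, Sectional Mixing & Soloist Take, Soloist Warm-up & Strings Block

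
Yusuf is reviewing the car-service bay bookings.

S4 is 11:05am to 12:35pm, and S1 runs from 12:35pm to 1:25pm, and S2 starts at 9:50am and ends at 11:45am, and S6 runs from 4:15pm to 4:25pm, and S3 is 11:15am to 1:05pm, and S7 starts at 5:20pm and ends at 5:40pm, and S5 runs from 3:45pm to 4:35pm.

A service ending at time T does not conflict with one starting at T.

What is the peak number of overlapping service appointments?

Walk through starts and ends in time order (an end at T is processed before a start at T):
9:50am start S2 → 1
11:05am start S4 → 2
11:15am start S3 → 3
11:45am end S2 → 2
12:35pm end S4 → 1
12:35pm start S1 → 2
1:05pm end S3 → 1
1:25pm end S1 → 0
3:45pm start S5 → 1
4:15pm start S6 → 2
4:25pm end S6 → 1
4:35pm end S5 → 0
5:20pm start S7 → 1
5:40pm end S7 → 0
Peak is 3, at 11:15am (S2, S3, S4).

3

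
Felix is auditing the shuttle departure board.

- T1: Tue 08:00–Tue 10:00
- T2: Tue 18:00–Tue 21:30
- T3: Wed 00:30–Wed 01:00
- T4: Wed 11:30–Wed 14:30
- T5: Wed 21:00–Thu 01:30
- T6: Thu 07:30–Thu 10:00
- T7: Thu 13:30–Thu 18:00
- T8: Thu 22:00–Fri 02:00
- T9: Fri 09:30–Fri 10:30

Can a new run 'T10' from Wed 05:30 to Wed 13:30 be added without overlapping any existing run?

No — it overlaps T4

T1: ends Tue 10:00 at or before T10 starts Wed 05:30 → clear.
T2: ends Tue 21:30 at or before T10 starts Wed 05:30 → clear.
T3: ends Wed 01:00 at or before T10 starts Wed 05:30 → clear.
T4: starts Wed 11:30 before T10 ends Wed 13:30, and ends Wed 14:30 after T10 starts Wed 05:30 → overlap.
T5: starts Wed 21:00 at or after T10 ends Wed 13:30 → clear.
T6: starts Thu 07:30 at or after T10 ends Wed 13:30 → clear.
T7: starts Thu 13:30 at or after T10 ends Wed 13:30 → clear.
T8: starts Thu 22:00 at or after T10 ends Wed 13:30 → clear.
T9: starts Fri 09:30 at or after T10 ends Wed 13:30 → clear.
T10 overlaps T4.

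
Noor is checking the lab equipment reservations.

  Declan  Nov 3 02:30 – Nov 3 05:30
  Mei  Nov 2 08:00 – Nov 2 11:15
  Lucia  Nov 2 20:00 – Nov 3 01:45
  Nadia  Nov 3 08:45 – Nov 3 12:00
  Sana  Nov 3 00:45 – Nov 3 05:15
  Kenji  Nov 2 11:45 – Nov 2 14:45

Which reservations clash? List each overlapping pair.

Sorted by start: Mei, Kenji, Lucia, Sana, Declan, Nadia.
Kenji starts after Mei ends — done with Mei.
Lucia starts after Kenji ends — done with Kenji.
Sana starts before Lucia ends → Lucia and Sana overlap.
Declan starts after Lucia ends — done with Lucia.
Declan starts before Sana ends → Sana and Declan overlap.
Nadia starts after Sana ends.
Nadia starts after Declan ends.

Declan & Sana, Lucia & Sana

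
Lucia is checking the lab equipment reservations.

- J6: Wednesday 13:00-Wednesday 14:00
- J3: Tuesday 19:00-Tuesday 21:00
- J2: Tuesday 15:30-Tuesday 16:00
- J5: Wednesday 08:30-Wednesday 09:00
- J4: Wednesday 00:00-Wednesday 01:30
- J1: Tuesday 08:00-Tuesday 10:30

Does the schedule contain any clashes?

Sorted by start: J1, J2, J3, J4, J5, J6.
J2 starts after J1 ends, so J1 has no further overlaps.
J3 starts after J2 ends, so J2 has no further overlaps.
J4 starts after J3 ends, so J3 has no further overlaps.
J5 starts after J4 ends, so J4 has no further overlaps.
J6 starts after J5 ends.
Every pair is clear; the schedule has no overlaps.

No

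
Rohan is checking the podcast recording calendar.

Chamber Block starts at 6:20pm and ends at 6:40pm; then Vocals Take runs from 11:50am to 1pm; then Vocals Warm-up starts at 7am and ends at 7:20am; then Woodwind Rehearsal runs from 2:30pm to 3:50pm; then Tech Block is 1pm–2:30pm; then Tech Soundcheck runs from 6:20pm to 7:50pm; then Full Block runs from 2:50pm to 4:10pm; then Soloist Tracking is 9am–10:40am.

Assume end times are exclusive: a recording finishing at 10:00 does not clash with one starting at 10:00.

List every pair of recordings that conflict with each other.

Chamber Block & Tech Soundcheck, Full Block & Woodwind Rehearsal

Check each pair: they overlap iff neither finishes before the other starts.
Sorted by start: Vocals Warm-up, Soloist Tracking, Vocals Take, Tech Block, Woodwind Rehearsal, Full Block, Chamber Block, Tech Soundcheck.
Soloist Tracking starts after Vocals Warm-up ends, so Vocals Warm-up has no further overlaps.
Vocals Take starts after Soloist Tracking ends, so Soloist Tracking has no further overlaps.
Tech Block starts exactly when Vocals Take ends (back-to-back, no overlap), so Vocals Take has no further overlaps.
Woodwind Rehearsal starts exactly when Tech Block ends (back-to-back, no overlap), so Tech Block has no further overlaps.
Full Block starts before Woodwind Rehearsal ends → Woodwind Rehearsal and Full Block overlap.
Chamber Block starts after Woodwind Rehearsal ends, so Woodwind Rehearsal has no further overlaps.
Chamber Block starts after Full Block ends, so Full Block has no further overlaps.
Tech Soundcheck starts before Chamber Block ends → Chamber Block and Tech Soundcheck overlap.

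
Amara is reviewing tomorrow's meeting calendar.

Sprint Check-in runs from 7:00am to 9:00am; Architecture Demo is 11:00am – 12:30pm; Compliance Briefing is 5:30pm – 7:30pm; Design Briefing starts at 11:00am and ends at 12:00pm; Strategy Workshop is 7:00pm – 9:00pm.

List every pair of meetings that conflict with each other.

Sorted by start: Sprint Check-in, Architecture Demo, Design Briefing, Compliance Briefing, Strategy Workshop.
Architecture Demo starts after Sprint Check-in ends; Sprint Check-in is clear from here.
Design Briefing starts before Architecture Demo ends → Architecture Demo and Design Briefing overlap.
Compliance Briefing starts after Architecture Demo ends; Architecture Demo is clear from here.
Compliance Briefing starts after Design Briefing ends; Design Briefing is clear from here.
Strategy Workshop starts before Compliance Briefing ends → Compliance Briefing and Strategy Workshop overlap.

Architecture Demo & Design Briefing, Compliance Briefing & Strategy Workshop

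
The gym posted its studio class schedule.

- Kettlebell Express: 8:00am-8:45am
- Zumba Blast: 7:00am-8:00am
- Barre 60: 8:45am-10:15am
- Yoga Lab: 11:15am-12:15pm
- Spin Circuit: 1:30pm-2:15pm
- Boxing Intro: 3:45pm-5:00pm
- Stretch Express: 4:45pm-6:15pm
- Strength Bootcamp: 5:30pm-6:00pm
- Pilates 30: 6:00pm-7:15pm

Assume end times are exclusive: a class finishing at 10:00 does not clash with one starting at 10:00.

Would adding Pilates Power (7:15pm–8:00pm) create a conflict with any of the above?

No — it doesn't clash with anything

Zumba Blast: ends 8:00am at or before Pilates Power starts 7:15pm → clear.
Kettlebell Express: ends 8:45am at or before Pilates Power starts 7:15pm → clear.
Barre 60: ends 10:15am at or before Pilates Power starts 7:15pm → clear.
Yoga Lab: ends 12:15pm at or before Pilates Power starts 7:15pm → clear.
Spin Circuit: ends 2:15pm at or before Pilates Power starts 7:15pm → clear.
Boxing Intro: ends 5:00pm at or before Pilates Power starts 7:15pm → clear.
Stretch Express: ends 6:15pm at or before Pilates Power starts 7:15pm → clear.
Strength Bootcamp: ends 6:00pm at or before Pilates Power starts 7:15pm → clear.
Pilates 30: ends 7:15pm at or before Pilates Power starts 7:15pm → clear.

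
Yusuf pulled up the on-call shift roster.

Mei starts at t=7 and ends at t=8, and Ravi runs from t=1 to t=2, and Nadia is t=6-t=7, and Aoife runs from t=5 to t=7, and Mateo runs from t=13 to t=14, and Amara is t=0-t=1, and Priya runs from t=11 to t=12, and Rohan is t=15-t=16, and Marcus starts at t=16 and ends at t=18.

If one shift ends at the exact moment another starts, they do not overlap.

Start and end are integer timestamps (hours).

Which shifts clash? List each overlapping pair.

Aoife & Nadia

Sorted by start: Amara, Ravi, Aoife, Nadia, Mei, Priya, Mateo, Rohan, Marcus.
Ravi starts exactly when Amara ends (back-to-back, no overlap); Amara is clear from here.
Aoife starts after Ravi ends; Ravi is clear from here.
Nadia starts before Aoife ends → Aoife and Nadia overlap.
Mei starts exactly when Aoife ends (back-to-back, no overlap); Aoife is clear from here.
Mei starts exactly when Nadia ends (back-to-back, no overlap); Nadia is clear from here.
Priya starts after Mei ends; Mei is clear from here.
Mateo starts after Priya ends; Priya is clear from here.
Rohan starts after Mateo ends; Mateo is clear from here.
Marcus starts exactly when Rohan ends (back-to-back, no overlap).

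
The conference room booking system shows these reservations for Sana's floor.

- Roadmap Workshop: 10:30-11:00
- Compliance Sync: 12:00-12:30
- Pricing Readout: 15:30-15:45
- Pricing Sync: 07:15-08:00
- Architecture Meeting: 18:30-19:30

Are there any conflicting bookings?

Two intervals overlap when each starts before the other ends.
Sorted by start: Pricing Sync, Roadmap Workshop, Compliance Sync, Pricing Readout, Architecture Meeting.
Roadmap Workshop starts after Pricing Sync ends, so nothing later overlaps Pricing Sync either.
Compliance Sync starts after Roadmap Workshop ends, so nothing later overlaps Roadmap Workshop either.
Pricing Readout starts after Compliance Sync ends, so nothing later overlaps Compliance Sync either.
Architecture Meeting starts after Pricing Readout ends.
Every pair is clear; the schedule has no overlaps.

No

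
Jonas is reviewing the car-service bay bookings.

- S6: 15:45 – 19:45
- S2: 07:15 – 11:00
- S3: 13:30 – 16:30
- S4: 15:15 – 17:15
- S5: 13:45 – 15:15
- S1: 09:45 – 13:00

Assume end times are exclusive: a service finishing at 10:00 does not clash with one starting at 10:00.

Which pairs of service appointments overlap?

S1 & S2, S3 & S4, S3 & S5, S3 & S6, S4 & S6

Sorted by start: S2, S1, S3, S5, S4, S6.
S1 starts before S2 ends → S2 and S1 overlap.
S3 starts after S2 ends, so S2 has no further overlaps.
S3 starts after S1 ends, so S1 has no further overlaps.
S5 starts before S3 ends → S3 and S5 overlap.
S4 starts before S3 ends → S3 and S4 overlap.
S6 starts before S3 ends → S3 and S6 overlap.
S4 starts exactly when S5 ends (back-to-back, no overlap), so S5 has no further overlaps.
S6 starts before S4 ends → S4 and S6 overlap.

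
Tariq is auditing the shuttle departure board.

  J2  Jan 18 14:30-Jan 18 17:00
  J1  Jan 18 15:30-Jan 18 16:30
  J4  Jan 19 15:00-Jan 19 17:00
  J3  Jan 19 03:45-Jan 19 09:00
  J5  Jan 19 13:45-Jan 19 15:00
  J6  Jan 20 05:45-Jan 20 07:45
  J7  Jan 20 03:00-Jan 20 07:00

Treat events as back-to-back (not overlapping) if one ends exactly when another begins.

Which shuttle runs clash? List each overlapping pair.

J1 & J2, J6 & J7

Check each pair: they overlap iff neither finishes before the other starts.
Sorted by start: J2, J1, J3, J5, J4, J7, J6.
J1 starts before J2 ends → J2 and J1 overlap.
J3 starts after J2 ends, so nothing later overlaps J2 either.
J3 starts after J1 ends, so nothing later overlaps J1 either.
J5 starts after J3 ends, so nothing later overlaps J3 either.
J4 starts exactly when J5 ends (back-to-back, no overlap), so nothing later overlaps J5 either.
J7 starts after J4 ends, so nothing later overlaps J4 either.
J6 starts before J7 ends → J7 and J6 overlap.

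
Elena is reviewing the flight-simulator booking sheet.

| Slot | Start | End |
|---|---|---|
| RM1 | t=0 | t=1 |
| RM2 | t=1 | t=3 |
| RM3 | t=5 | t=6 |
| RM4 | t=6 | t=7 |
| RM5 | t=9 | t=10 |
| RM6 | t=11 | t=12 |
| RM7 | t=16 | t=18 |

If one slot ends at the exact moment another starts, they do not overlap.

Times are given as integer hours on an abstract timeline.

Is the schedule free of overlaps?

Yes

Sorted by start: RM1, RM2, RM3, RM4, RM5, RM6, RM7.
RM2 starts exactly when RM1 ends (back-to-back, no overlap), so RM1 has no further overlaps.
RM3 starts after RM2 ends, so RM2 has no further overlaps.
RM4 starts exactly when RM3 ends (back-to-back, no overlap), so RM3 has no further overlaps.
RM5 starts after RM4 ends, so RM4 has no further overlaps.
RM6 starts after RM5 ends, so RM5 has no further overlaps.
RM7 starts after RM6 ends.
Every pair is clear; the schedule has no overlaps.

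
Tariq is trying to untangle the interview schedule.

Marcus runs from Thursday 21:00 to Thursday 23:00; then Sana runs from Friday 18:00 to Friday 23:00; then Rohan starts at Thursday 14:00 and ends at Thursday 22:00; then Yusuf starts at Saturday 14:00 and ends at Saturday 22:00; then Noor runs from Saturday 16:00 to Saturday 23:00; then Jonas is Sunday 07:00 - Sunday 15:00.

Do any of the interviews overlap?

Yes

Two intervals overlap when each starts before the other ends.
Sorted by start: Rohan, Marcus, Sana, Yusuf, Noor, Jonas.
Marcus starts before Rohan ends → Rohan and Marcus overlap.
That's a conflict, so the schedule is not conflict-free.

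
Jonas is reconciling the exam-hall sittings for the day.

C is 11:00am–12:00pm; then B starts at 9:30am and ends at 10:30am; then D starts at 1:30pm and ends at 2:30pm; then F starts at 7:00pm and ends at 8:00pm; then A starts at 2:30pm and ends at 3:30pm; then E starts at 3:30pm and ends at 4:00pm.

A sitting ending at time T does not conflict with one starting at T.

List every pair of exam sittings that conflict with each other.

Sorted by start: B, C, D, A, E, F.
C starts after B ends; B is clear from here.
D starts after C ends; C is clear from here.
A starts exactly when D ends (back-to-back, no overlap); D is clear from here.
E starts exactly when A ends (back-to-back, no overlap); A is clear from here.
F starts after E ends.

no overlapping pairs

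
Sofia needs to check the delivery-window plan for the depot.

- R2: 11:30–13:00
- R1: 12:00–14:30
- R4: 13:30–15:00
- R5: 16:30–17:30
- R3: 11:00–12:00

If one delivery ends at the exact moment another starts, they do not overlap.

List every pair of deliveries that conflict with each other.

Two intervals overlap when each starts before the other ends.
Sorted by start: R3, R2, R1, R4, R5.
R2 starts before R3 ends → R3 and R2 overlap.
R1 starts exactly when R3 ends (back-to-back, no overlap) — done with R3.
R1 starts before R2 ends → R2 and R1 overlap.
R4 starts after R2 ends — done with R2.
R4 starts before R1 ends → R1 and R4 overlap.
R5 starts after R1 ends.
R5 starts after R4 ends.

R1 & R2, R1 & R4, R2 & R3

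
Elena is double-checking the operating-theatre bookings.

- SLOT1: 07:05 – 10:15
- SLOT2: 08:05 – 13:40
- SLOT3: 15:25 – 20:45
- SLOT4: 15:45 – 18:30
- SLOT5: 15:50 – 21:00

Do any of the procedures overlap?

Two intervals overlap when each starts before the other ends.
Sorted by start: SLOT1, SLOT2, SLOT3, SLOT4, SLOT5.
SLOT2 starts before SLOT1 ends → SLOT1 and SLOT2 overlap.
That's a conflict, so the schedule is not conflict-free.

Yes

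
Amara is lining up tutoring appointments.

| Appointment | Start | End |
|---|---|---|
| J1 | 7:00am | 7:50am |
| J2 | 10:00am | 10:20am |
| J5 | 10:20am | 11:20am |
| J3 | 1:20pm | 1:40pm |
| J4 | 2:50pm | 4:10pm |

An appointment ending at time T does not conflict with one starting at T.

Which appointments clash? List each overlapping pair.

Sorted by start: J1, J2, J5, J3, J4.
J2 starts after J1 ends; J1 is clear from here.
J5 starts exactly when J2 ends (back-to-back, no overlap); J2 is clear from here.
J3 starts after J5 ends; J5 is clear from here.
J4 starts after J3 ends.

no overlapping pairs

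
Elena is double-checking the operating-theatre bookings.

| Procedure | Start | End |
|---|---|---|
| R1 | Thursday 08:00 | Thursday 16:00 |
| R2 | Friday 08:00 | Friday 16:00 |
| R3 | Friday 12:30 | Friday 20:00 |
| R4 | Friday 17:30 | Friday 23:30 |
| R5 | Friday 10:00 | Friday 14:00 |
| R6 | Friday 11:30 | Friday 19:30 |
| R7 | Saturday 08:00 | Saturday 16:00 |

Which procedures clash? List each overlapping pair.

Two intervals overlap when each starts before the other ends.
Sorted by start: R1, R2, R5, R6, R3, R4, R7.
R2 starts after R1 ends, so nothing later overlaps R1 either.
R5 starts before R2 ends → R2 and R5 overlap.
R6 starts before R2 ends → R2 and R6 overlap.
R3 starts before R2 ends → R2 and R3 overlap.
R4 starts after R2 ends, so nothing later overlaps R2 either.
R6 starts before R5 ends → R5 and R6 overlap.
R3 starts before R5 ends → R5 and R3 overlap.
R4 starts after R5 ends, so nothing later overlaps R5 either.
R3 starts before R6 ends → R6 and R3 overlap.
R4 starts before R6 ends → R6 and R4 overlap.
R7 starts after R6 ends.
R4 starts before R3 ends → R3 and R4 overlap.
R7 starts after R3 ends.
R7 starts after R4 ends.

R2 & R3, R2 & R5, R2 & R6, R3 & R4, R3 & R5, R3 & R6, R4 & R6, R5 & R6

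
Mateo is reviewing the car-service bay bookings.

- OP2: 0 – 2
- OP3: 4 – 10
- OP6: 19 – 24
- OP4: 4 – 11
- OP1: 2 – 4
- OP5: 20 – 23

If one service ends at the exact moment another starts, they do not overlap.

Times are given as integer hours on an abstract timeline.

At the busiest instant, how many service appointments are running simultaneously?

Sweep the timeline, counting +1 at each start and −1 at each end (ends before starts at a tie):
0 start OP2 → 1
2 end OP2 → 0
2 start OP1 → 1
4 end OP1 → 0
4 start OP3 → 1
4 start OP4 → 2
10 end OP3 → 1
11 end OP4 → 0
19 start OP6 → 1
20 start OP5 → 2
23 end OP5 → 1
24 end OP6 → 0
Peak is 2, at 4 (OP3, OP4).

2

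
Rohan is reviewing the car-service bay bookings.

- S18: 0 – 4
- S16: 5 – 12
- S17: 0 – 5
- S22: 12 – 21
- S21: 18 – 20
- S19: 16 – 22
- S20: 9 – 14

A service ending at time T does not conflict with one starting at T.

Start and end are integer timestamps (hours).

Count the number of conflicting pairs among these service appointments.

Two intervals overlap when each starts before the other ends.
Sorted by start: S17, S18, S16, S20, S22, S19, S21.
S18 starts before S17 ends → S17 and S18 overlap.
S16 starts exactly when S17 ends (back-to-back, no overlap); S17 is clear from here.
S16 starts after S18 ends; S18 is clear from here.
S20 starts before S16 ends → S16 and S20 overlap.
S22 starts exactly when S16 ends (back-to-back, no overlap); S16 is clear from here.
S22 starts before S20 ends → S20 and S22 overlap.
S19 starts after S20 ends; S20 is clear from here.
S19 starts before S22 ends → S22 and S19 overlap.
S21 starts before S22 ends → S22 and S21 overlap.
S21 starts before S19 ends → S19 and S21 overlap.
Overlapping pairs: S16 & S20, S17 & S18, S19 & S21, S19 & S22, S20 & S22, S21 & S22 — 6 in total.

6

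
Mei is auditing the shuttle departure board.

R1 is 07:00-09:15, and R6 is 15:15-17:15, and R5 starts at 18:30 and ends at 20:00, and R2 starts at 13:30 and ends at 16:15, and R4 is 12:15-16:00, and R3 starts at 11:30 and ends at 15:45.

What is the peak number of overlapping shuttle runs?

Sweep the timeline, counting +1 at each start and −1 at each end (ends before starts at a tie):
07:00 start R1 → 1
09:15 end R1 → 0
11:30 start R3 → 1
12:15 start R4 → 2
13:30 start R2 → 3
15:15 start R6 → 4
15:45 end R3 → 3
16:00 end R4 → 2
16:15 end R2 → 1
17:15 end R6 → 0
18:30 start R5 → 1
20:00 end R5 → 0
Peak is 4, at 15:15 (R2, R3, R4, R6).

4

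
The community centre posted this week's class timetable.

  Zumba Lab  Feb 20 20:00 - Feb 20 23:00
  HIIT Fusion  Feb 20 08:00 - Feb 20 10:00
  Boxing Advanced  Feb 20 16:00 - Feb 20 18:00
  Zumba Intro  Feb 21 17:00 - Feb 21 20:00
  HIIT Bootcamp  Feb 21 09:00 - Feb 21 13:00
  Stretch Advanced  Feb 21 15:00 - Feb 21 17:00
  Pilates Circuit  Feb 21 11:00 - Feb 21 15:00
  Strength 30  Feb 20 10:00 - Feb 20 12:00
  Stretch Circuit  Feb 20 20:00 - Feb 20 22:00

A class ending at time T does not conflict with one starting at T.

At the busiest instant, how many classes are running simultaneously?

Walk through starts and ends in time order (an end at T is processed before a start at T):
Feb 20 08:00 start HIIT Fusion → 1
Feb 20 10:00 end HIIT Fusion → 0
Feb 20 10:00 start Strength 30 → 1
Feb 20 12:00 end Strength 30 → 0
Feb 20 16:00 start Boxing Advanced → 1
Feb 20 18:00 end Boxing Advanced → 0
Feb 20 20:00 start Stretch Circuit → 1
Feb 20 20:00 start Zumba Lab → 2
Feb 20 22:00 end Stretch Circuit → 1
Feb 20 23:00 end Zumba Lab → 0
Feb 21 09:00 start HIIT Bootcamp → 1
Feb 21 11:00 start Pilates Circuit → 2
Feb 21 13:00 end HIIT Bootcamp → 1
Feb 21 15:00 end Pilates Circuit → 0
Feb 21 15:00 start Stretch Advanced → 1
Feb 21 17:00 end Stretch Advanced → 0
Feb 21 17:00 start Zumba Intro → 1
Feb 21 20:00 end Zumba Intro → 0
Peak is 2, at Feb 20 20:00 (Stretch Circuit, Zumba Lab).

2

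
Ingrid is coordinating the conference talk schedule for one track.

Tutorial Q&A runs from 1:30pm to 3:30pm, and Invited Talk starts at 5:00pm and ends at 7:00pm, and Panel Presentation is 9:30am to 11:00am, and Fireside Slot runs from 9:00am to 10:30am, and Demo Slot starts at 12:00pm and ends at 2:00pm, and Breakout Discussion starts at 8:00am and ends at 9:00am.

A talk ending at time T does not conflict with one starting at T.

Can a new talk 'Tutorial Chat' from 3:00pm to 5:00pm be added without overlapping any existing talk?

No — it overlaps Tutorial Q&A

Breakout Discussion: ends 9:00am at or before Tutorial Chat starts 3:00pm → clear.
Fireside Slot: ends 10:30am at or before Tutorial Chat starts 3:00pm → clear.
Panel Presentation: ends 11:00am at or before Tutorial Chat starts 3:00pm → clear.
Demo Slot: ends 2:00pm at or before Tutorial Chat starts 3:00pm → clear.
Tutorial Q&A: starts 1:30pm before Tutorial Chat ends 5:00pm, and ends 3:30pm after Tutorial Chat starts 3:00pm → overlap.
Invited Talk: starts 5:00pm at or after Tutorial Chat ends 5:00pm → clear.
Tutorial Chat overlaps Tutorial Q&A.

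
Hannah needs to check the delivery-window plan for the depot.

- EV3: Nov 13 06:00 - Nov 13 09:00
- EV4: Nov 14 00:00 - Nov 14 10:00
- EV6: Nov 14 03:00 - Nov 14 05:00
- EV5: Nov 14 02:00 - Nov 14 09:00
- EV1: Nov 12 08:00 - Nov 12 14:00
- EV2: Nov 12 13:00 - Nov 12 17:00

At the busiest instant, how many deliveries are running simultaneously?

3

Sweep the timeline, counting +1 at each start and −1 at each end (ends before starts at a tie):
Nov 12 08:00 start EV1 → 1
Nov 12 13:00 start EV2 → 2
Nov 12 14:00 end EV1 → 1
Nov 12 17:00 end EV2 → 0
Nov 13 06:00 start EV3 → 1
Nov 13 09:00 end EV3 → 0
Nov 14 00:00 start EV4 → 1
Nov 14 02:00 start EV5 → 2
Nov 14 03:00 start EV6 → 3
Nov 14 05:00 end EV6 → 2
Nov 14 09:00 end EV5 → 1
Nov 14 10:00 end EV4 → 0
Peak is 3, at Nov 14 03:00 (EV4, EV5, EV6).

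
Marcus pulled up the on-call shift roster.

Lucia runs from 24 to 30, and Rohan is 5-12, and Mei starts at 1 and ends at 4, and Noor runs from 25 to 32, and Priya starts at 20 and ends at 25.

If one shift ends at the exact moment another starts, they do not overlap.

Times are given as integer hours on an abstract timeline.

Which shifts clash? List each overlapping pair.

Sorted by start: Mei, Rohan, Priya, Lucia, Noor.
Rohan starts after Mei ends, so Mei has no further overlaps.
Priya starts after Rohan ends, so Rohan has no further overlaps.
Lucia starts before Priya ends → Priya and Lucia overlap.
Noor starts exactly when Priya ends (back-to-back, no overlap).
Noor starts before Lucia ends → Lucia and Noor overlap.

Lucia & Noor, Lucia & Priya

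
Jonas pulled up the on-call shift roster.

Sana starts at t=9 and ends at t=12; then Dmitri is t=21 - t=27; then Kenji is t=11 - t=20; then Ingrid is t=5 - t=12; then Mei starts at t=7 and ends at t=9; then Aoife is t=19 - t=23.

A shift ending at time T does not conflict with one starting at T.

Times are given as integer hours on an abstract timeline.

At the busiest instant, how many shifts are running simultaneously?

3

Walk through starts and ends in time order (an end at T is processed before a start at T):
t=5 start Ingrid → 1
t=7 start Mei → 2
t=9 end Mei → 1
t=9 start Sana → 2
t=11 start Kenji → 3
t=12 end Ingrid → 2
t=12 end Sana → 1
t=19 start Aoife → 2
t=20 end Kenji → 1
t=21 start Dmitri → 2
t=23 end Aoife → 1
t=27 end Dmitri → 0
Peak is 3, at t=11 (Ingrid, Kenji, Sana).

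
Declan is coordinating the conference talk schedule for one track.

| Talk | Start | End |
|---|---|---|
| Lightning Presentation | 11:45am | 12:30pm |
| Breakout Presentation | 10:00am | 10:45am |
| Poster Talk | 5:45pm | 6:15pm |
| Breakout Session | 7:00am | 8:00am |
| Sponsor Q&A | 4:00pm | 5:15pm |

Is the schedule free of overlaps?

Check each pair: they overlap iff neither finishes before the other starts.
Sorted by start: Breakout Session, Breakout Presentation, Lightning Presentation, Sponsor Q&A, Poster Talk.
Breakout Presentation starts after Breakout Session ends, so nothing later overlaps Breakout Session either.
Lightning Presentation starts after Breakout Presentation ends, so nothing later overlaps Breakout Presentation either.
Sponsor Q&A starts after Lightning Presentation ends, so nothing later overlaps Lightning Presentation either.
Poster Talk starts after Sponsor Q&A ends.
Every pair is clear; the schedule has no overlaps.

Yes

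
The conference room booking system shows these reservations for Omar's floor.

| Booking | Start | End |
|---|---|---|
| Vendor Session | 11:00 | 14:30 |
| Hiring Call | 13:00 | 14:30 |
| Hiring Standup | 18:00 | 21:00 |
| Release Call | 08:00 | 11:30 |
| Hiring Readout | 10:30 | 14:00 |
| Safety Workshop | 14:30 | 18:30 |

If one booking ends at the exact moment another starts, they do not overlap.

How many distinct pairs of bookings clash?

6

Two intervals overlap when each starts before the other ends.
Sorted by start: Release Call, Hiring Readout, Vendor Session, Hiring Call, Safety Workshop, Hiring Standup.
Hiring Readout starts before Release Call ends → Release Call and Hiring Readout overlap.
Vendor Session starts before Release Call ends → Release Call and Vendor Session overlap.
Hiring Call starts after Release Call ends — done with Release Call.
Vendor Session starts before Hiring Readout ends → Hiring Readout and Vendor Session overlap.
Hiring Call starts before Hiring Readout ends → Hiring Readout and Hiring Call overlap.
Safety Workshop starts after Hiring Readout ends — done with Hiring Readout.
Hiring Call starts before Vendor Session ends → Vendor Session and Hiring Call overlap.
Safety Workshop starts exactly when Vendor Session ends (back-to-back, no overlap) — done with Vendor Session.
Safety Workshop starts exactly when Hiring Call ends (back-to-back, no overlap) — done with Hiring Call.
Hiring Standup starts before Safety Workshop ends → Safety Workshop and Hiring Standup overlap.
Overlapping pairs: Hiring Call & Hiring Readout, Hiring Call & Vendor Session, Hiring Readout & Release Call, Hiring Readout & Vendor Session, Hiring Standup & Safety Workshop, Release Call & Vendor Session — 6 in total.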